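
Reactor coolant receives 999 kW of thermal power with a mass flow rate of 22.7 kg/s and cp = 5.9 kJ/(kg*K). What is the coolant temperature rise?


dT = Q / (m_dot * cp)
dT = 999 / (22.7 * 5.9)
dT = 7.4591 C

7.4591


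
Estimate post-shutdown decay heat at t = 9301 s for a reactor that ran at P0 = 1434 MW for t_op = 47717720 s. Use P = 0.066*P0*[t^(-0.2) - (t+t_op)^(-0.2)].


P/P0 = 0.066 * [t^(-0.2) - (t + t_op)^(-0.2)]
P/P0 = 0.066 * [9301^(-0.2) - (9301 + 47717720)^(-0.2)]
P/P0 = 0.066 * [0.1608030 - 0.02912374] = 0.008690831
P = 1434 * 0.008690831 = 12.463 MW

12.463


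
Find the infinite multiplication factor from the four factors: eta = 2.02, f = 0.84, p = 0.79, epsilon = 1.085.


k_inf = eta * f * p * epsilon
k_inf = 2.02 * 0.84 * 0.79 * 1.085
k_inf = 1.4544

1.4544


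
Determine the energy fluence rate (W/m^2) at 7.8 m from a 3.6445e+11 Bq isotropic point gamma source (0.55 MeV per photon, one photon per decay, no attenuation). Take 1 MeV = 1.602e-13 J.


psi = A * E * 1.602e-13 / (4*pi*r^2)
psi = 3.6445e+11 * 0.55 * 1.602e-13 / (4*pi*7.8^2)
psi = 4.2001e-05 W/m^2

4.2001e-05


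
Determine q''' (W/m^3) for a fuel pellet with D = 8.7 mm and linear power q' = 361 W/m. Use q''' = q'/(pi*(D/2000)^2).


r = D / 2 / 1000 = 8.7 / 2 / 1000 = 0.00435 m
q''' = q' / (pi * r^2)
q''' = 361 / (pi * 0.00435^2)
q''' = 6.0727e+06 W/m^3

6.0727e+06


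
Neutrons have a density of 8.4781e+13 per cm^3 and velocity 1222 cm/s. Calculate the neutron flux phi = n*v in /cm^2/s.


phi = n * v
phi = 8.4781e+13 * 1222
phi = 1.0360e+17 /cm^2/s

1.0360e+17


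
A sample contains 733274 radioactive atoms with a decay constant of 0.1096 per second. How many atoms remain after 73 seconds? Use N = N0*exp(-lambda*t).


N = N0 * exp(-lambda * t)
N = 733274 * exp(-0.1096 * 73)
N = 245.79

245.79


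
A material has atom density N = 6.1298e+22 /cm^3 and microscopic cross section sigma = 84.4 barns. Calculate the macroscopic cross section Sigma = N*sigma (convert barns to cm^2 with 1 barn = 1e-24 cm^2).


Sigma = N * sigma_barns * 1e-24
Sigma = 6.1298e+22 * 84.4 * 1e-24
Sigma = 5.1736 /cm

5.1736


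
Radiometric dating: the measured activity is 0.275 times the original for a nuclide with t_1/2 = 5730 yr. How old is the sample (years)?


lambda = ln(2) / t_half = ln(2) / 5730 = 1.209681e-04 /yr
t = -ln(A/A0) / lambda
t = -ln(0.275) / 1.209681e-04
t = 10672 yr

10672


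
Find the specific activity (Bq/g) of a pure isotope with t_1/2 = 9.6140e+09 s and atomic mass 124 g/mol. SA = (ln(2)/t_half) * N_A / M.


lambda = ln(2) / t_half = ln(2) / 9.6140e+09 = 7.209769e-11 /s
SA = lambda * N_A / M
SA = 7.209769e-11 * 6.022e23 / 124
SA = 3.5014e+11 Bq/g

3.5014e+11


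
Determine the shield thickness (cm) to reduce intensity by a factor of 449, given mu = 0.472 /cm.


x = ln(factor) / mu
x = ln(449) / 0.472
x = 12.939 cm

12.939


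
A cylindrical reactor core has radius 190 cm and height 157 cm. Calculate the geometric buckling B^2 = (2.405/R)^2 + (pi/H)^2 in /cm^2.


B^2 = (2.405/R)^2 + (pi/H)^2
B^2 = (2.405/190)^2 + (pi/157)^2
B^2 = 5.6063e-04 /cm^2

5.6063e-04


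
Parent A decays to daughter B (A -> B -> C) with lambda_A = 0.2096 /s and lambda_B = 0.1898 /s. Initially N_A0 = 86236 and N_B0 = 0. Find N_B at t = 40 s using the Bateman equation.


N_B(t) = lambda_A * N_A0 / (lambda_B - lambda_A) * [exp(-lambda_A*t) - exp(-lambda_B*t)]
exp(-0.2096*40) = 2.284941e-04; exp(-0.1898*40) = 5.044711e-04
N_B = 0.2096 * 86236 / (0.1898 - 0.2096) * (2.284941e-04 - 5.044711e-04)
N_B = 251.93

251.93


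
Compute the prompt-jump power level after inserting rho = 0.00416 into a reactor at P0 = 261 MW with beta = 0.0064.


P1/P0 = beta / (beta - rho)
P1/P0 = 0.0064 / (0.0064 - 0.00416) = 2.857143
P1 = 261 * 2.857143 = 745.71 MW

745.71


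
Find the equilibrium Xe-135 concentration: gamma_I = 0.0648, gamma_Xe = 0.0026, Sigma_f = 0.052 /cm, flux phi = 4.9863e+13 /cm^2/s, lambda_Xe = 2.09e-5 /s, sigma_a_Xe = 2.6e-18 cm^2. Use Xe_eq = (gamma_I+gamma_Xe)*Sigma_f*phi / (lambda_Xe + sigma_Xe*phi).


Xe_eq = (gamma_I + gamma_Xe) * Sigma_f * phi / (lambda_Xe + sigma_Xe * phi)
Numerator = (0.0648 + 0.0026) * 0.052 * 4.9863e+13 = 1.747598e+11
Denominator = 2.09e-5 + 2.6e-18 * 4.9863e+13 = 1.505438e-04
Xe_eq = 1.747598e+11 / 1.505438e-04 = 1.1609e+15 /cm^3

1.1609e+15


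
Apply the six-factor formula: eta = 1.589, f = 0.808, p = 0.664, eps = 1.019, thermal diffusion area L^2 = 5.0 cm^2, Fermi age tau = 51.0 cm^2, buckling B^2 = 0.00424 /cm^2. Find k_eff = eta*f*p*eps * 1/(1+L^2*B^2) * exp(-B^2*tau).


k_inf = eta*f*p*eps = 1.589*0.808*0.664*1.019 = 0.8687154
P_TNL = 1/(1 + L^2*B^2) = 1/(1 + 5.0*0.00424) = 0.9792401
P_FNL = exp(-B^2*tau) = exp(-0.00424*51.0) = 0.8055419
k_eff = k_inf * P_TNL * P_FNL = 0.8687154 * 0.9792401 * 0.8055419
k_eff = 0.68526

0.68526


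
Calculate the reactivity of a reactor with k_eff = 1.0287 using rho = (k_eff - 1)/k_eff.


rho = (k_eff - 1) / k_eff
rho = (1.0287 - 1) / 1.0287
rho = 0.027899

0.027899


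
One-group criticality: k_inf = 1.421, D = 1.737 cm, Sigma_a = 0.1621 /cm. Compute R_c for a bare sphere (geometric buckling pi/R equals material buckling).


L^2 = D / Sigma_a = 1.737 / 0.1621 = 10.71561 cm^2
B_m^2 = (k_inf - 1) / L^2 = (1.421 - 1) / 10.71561 = 0.03928848 /cm^2
For a bare sphere: B_g = pi/R, so R_c = pi / sqrt(B_m^2)
R_c = pi / sqrt(0.03928848) = 15.850 cm

15.850


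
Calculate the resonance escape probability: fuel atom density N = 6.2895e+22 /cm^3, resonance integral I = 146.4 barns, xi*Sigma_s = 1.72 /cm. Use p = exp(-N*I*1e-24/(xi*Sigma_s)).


p = exp(-N * I * 1e-24 / (xi*Sigma_s))
p = exp(-6.2895e+22 * 146.4 * 1e-24 / 1.72)
p = 0.0047321

0.0047321


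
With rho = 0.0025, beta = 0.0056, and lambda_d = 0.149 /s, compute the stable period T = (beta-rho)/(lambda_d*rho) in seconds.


T = (beta - rho) / (lambda_d * rho)
T = (0.0056 - 0.0025) / (0.149 * 0.0025)
T = 8.3221 s

8.3221


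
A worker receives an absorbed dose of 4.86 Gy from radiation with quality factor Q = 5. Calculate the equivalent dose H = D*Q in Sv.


H = D * Q
H = 4.86 * 5
H = 24.300 Sv

24.300


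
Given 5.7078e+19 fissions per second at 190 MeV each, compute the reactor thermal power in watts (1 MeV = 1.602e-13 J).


P = fission_rate * E_MeV * 1.602e-13
P = 5.7078e+19 * 190 * 1.602e-13
P = 1.7373e+09 W

1.7373e+09


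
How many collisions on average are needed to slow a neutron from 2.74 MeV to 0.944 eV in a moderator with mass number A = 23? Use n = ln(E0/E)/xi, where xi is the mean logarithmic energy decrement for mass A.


xi = 1 + (A-1)^2/(2A)*ln((A-1)/(A+1)) = 0.08448899 (for A = 23)
n = ln(E0/E) / xi
n = ln(2.74e6 / 0.944) / 0.08448899
n = ln(2.902542e+06) / 0.08448899 = 176.13

176.13


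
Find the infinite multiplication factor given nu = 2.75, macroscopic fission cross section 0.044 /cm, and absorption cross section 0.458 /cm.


k_inf = nu * Sigma_f / Sigma_a
k_inf = 2.75 * 0.044 / 0.458
k_inf = 0.26419

0.26419


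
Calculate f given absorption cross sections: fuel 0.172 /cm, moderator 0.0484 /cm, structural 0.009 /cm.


f = Sigma_a_fuel / (Sigma_a_fuel + Sigma_a_mod + Sigma_a_other)
f = 0.172 / (0.172 + 0.0484 + 0.009)
f = 0.74978

0.74978


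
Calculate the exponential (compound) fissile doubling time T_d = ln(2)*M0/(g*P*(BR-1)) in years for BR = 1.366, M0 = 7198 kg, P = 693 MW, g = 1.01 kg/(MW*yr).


Breeding gain G = BR - 1 = 1.366 - 1 = 0.366
Fissile production rate = g * P * G = 1.01 * 693 * 0.366 = 256.17438 kg/yr
T_d = ln(2) * M0 / (g * P * G)
T_d = ln(2) * 7198 / 256.17438 = 19.476 yr

19.476


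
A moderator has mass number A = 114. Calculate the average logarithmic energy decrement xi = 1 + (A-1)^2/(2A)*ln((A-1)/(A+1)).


xi = 1 + (A-1)^2/(2A) * ln((A-1)/(A+1))
xi = 1 + (114-1)^2/(2*114) * ln((114-1)/(114 +1))
xi = 0.017442

0.017442


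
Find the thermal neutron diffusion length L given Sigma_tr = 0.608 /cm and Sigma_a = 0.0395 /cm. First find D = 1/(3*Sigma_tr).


D = 1 / (3 * Sigma_tr) = 1 / (3 * 0.608) = 0.5482456 cm
L = sqrt(D / Sigma_a)
L = sqrt(0.5482456 / 0.0395)
L = 3.7255 cm

3.7255


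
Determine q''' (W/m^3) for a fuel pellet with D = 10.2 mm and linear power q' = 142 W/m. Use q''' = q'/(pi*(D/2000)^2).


r = D / 2 / 1000 = 10.2 / 2 / 1000 = 0.0051 m
q''' = q' / (pi * r^2)
q''' = 142 / (pi * 0.0051^2)
q''' = 1.7378e+06 W/m^3

1.7378e+06


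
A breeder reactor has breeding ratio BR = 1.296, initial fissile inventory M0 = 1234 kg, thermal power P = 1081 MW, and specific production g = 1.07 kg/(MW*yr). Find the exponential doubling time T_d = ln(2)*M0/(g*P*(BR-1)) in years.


Breeding gain G = BR - 1 = 1.296 - 1 = 0.296
Fissile production rate = g * P * G = 1.07 * 1081 * 0.296 = 342.37432 kg/yr
T_d = ln(2) * M0 / (g * P * G)
T_d = ln(2) * 1234 / 342.37432 = 2.4983 yr

2.4983


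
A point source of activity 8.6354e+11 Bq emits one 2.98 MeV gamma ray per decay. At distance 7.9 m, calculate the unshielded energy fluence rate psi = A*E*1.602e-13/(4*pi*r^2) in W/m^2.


psi = A * E * 1.602e-13 / (4*pi*r^2)
psi = 8.6354e+11 * 2.98 * 1.602e-13 / (4*pi*7.9^2)
psi = 5.2565e-04 W/m^2

5.2565e-04


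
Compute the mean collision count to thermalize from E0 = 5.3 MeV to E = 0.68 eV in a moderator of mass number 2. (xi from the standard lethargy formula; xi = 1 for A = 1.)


xi = 1 + (A-1)^2/(2A)*ln((A-1)/(A+1)) = 0.7253469 (for A = 2)
n = ln(E0/E) / xi
n = ln(5.3e6 / 0.68) / 0.7253469
n = ln(7.794118e+06) / 0.7253469 = 21.878

21.878


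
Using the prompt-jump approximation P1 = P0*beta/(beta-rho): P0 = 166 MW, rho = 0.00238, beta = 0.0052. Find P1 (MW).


P1/P0 = beta / (beta - rho)
P1/P0 = 0.0052 / (0.0052 - 0.00238) = 1.843972
P1 = 166 * 1.843972 = 306.10 MW

306.10


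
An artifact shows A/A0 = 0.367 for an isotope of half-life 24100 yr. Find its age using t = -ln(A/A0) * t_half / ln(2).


lambda = ln(2) / t_half = ln(2) / 24100 = 2.876129e-05 /yr
t = -ln(A/A0) / lambda
t = -ln(0.367) / 2.876129e-05
t = 34852 yr

34852


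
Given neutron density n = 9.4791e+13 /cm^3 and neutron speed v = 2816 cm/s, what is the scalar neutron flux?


phi = n * v
phi = 9.4791e+13 * 2816
phi = 2.6693e+17 /cm^2/s

2.6693e+17


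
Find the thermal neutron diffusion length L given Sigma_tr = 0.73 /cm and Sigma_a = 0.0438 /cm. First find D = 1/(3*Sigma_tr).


D = 1 / (3 * Sigma_tr) = 1 / (3 * 0.73) = 0.4566210 cm
L = sqrt(D / Sigma_a)
L = sqrt(0.4566210 / 0.0438)
L = 3.2288 cm

3.2288


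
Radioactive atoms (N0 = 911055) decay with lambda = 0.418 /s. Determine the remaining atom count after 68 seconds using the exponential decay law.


N = N0 * exp(-lambda * t)
N = 911055 * exp(-0.418 * 68)
N = 4.1225e-07

4.1225e-07


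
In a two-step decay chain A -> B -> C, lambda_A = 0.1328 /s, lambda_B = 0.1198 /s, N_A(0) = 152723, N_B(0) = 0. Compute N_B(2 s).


N_B(t) = lambda_A * N_A0 / (lambda_B - lambda_A) * [exp(-lambda_A*t) - exp(-lambda_B*t)]
exp(-0.1328*2) = 0.7667458; exp(-0.1198*2) = 0.7869426
N_B = 0.1328 * 152723 / (0.1198 - 0.1328) * (0.7667458 - 0.7869426)
N_B = 31510

31510


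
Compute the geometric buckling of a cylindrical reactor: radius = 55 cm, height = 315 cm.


B^2 = (2.405/R)^2 + (pi/H)^2
B^2 = (2.405/55)^2 + (pi/315)^2
B^2 = 0.0020115 /cm^2

0.0020115


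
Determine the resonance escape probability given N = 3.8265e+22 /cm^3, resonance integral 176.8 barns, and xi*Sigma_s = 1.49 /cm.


p = exp(-N * I * 1e-24 / (xi*Sigma_s))
p = exp(-3.8265e+22 * 176.8 * 1e-24 / 1.49)
p = 0.010669

0.010669


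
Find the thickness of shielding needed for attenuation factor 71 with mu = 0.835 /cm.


x = ln(factor) / mu
x = ln(71) / 0.835
x = 5.1050 cm

5.1050


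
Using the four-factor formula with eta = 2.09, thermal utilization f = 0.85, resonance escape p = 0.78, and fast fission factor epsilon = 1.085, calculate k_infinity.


k_inf = eta * f * p * epsilon
k_inf = 2.09 * 0.85 * 0.78 * 1.085
k_inf = 1.5035

1.5035


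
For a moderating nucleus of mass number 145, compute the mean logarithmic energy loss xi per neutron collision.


xi = 1 + (A-1)^2/(2A) * ln((A-1)/(A+1))
xi = 1 + (145-1)^2/(2*145) * ln((145-1)/(145 +1))
xi = 0.013730

0.013730


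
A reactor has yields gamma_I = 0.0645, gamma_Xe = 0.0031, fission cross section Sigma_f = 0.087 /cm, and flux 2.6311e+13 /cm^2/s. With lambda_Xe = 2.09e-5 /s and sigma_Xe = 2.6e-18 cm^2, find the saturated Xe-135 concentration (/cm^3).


Xe_eq = (gamma_I + gamma_Xe) * Sigma_f * phi / (lambda_Xe + sigma_Xe * phi)
Numerator = (0.0645 + 0.0031) * 0.087 * 2.6311e+13 = 1.547403e+11
Denominator = 2.09e-5 + 2.6e-18 * 2.6311e+13 = 8.930860e-05
Xe_eq = 1.547403e+11 / 8.930860e-05 = 1.7326e+15 /cm^3

1.7326e+15


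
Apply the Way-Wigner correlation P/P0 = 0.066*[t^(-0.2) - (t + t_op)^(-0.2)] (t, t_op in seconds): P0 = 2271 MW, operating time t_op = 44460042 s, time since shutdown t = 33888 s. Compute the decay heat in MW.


P/P0 = 0.066 * [t^(-0.2) - (t + t_op)^(-0.2)]
P/P0 = 0.066 * [33888^(-0.2) - (33888 + 44460042)^(-0.2)]
P/P0 = 0.066 * [0.1241626 - 0.02953520] = 0.006245408
P = 2271 * 0.006245408 = 14.183 MW

14.183


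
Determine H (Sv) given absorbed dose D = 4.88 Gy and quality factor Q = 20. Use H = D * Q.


H = D * Q
H = 4.88 * 20
H = 97.600 Sv

97.600


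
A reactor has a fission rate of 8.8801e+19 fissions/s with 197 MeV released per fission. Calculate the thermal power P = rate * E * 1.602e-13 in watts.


P = fission_rate * E_MeV * 1.602e-13
P = 8.8801e+19 * 197 * 1.602e-13
P = 2.8025e+09 W

2.8025e+09


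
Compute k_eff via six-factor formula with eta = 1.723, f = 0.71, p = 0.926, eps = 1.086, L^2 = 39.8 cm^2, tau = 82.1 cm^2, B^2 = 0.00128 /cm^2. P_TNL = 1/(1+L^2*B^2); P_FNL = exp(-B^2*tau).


k_inf = eta*f*p*eps = 1.723*0.71*0.926*1.086 = 1.230225
P_TNL = 1/(1 + L^2*B^2) = 1/(1 + 39.8*0.00128) = 0.9515255
P_FNL = exp(-B^2*tau) = exp(-0.00128*82.1) = 0.9002453
k_eff = k_inf * P_TNL * P_FNL = 1.230225 * 0.9515255 * 0.9002453
k_eff = 1.0538

1.0538


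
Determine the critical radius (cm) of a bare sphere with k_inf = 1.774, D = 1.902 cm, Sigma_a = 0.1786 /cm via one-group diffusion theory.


L^2 = D / Sigma_a = 1.902 / 0.1786 = 10.64950 cm^2
B_m^2 = (k_inf - 1) / L^2 = (1.774 - 1) / 10.64950 = 0.07267947 /cm^2
For a bare sphere: B_g = pi/R, so R_c = pi / sqrt(B_m^2)
R_c = pi / sqrt(0.07267947) = 11.653 cm

11.653


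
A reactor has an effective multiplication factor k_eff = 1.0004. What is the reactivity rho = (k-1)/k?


rho = (k_eff - 1) / k_eff
rho = (1.0004 - 1) / 1.0004
rho = 3.9984e-04

3.9984e-04


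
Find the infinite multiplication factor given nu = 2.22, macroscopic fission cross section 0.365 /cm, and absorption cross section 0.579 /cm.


k_inf = nu * Sigma_f / Sigma_a
k_inf = 2.22 * 0.365 / 0.579
k_inf = 1.3995

1.3995


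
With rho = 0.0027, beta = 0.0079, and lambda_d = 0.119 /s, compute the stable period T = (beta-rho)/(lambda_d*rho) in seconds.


T = (beta - rho) / (lambda_d * rho)
T = (0.0079 - 0.0027) / (0.119 * 0.0027)
T = 16.184 s

16.184


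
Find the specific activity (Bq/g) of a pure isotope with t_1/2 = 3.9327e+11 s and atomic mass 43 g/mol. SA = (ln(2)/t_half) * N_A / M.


lambda = ln(2) / t_half = ln(2) / 3.9327e+11 = 1.762522e-12 /s
SA = lambda * N_A / M
SA = 1.762522e-12 * 6.022e23 / 43
SA = 2.4684e+10 Bq/g

2.4684e+10


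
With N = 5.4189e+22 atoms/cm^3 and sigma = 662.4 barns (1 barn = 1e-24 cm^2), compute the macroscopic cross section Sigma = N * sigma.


Sigma = N * sigma_barns * 1e-24
Sigma = 5.4189e+22 * 662.4 * 1e-24
Sigma = 35.895 /cm

35.895


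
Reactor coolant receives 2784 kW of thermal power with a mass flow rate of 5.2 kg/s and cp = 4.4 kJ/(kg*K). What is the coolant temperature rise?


dT = Q / (m_dot * cp)
dT = 2784 / (5.2 * 4.4)
dT = 121.68 C

121.68


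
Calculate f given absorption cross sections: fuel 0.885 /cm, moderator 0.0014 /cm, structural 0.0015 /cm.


f = Sigma_a_fuel / (Sigma_a_fuel + Sigma_a_mod + Sigma_a_other)
f = 0.885 / (0.885 + 0.0014 + 0.0015)
f = 0.99673

0.99673


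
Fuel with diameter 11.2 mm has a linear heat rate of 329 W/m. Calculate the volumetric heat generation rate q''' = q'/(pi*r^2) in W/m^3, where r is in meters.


r = D / 2 / 1000 = 11.2 / 2 / 1000 = 0.0056 m
q''' = q' / (pi * r^2)
q''' = 329 / (pi * 0.0056^2)
q''' = 3.3394e+06 W/m^3

3.3394e+06


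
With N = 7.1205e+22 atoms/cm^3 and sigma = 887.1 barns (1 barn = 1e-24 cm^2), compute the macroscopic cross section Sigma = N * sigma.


Sigma = N * sigma_barns * 1e-24
Sigma = 7.1205e+22 * 887.1 * 1e-24
Sigma = 63.166 /cm

63.166


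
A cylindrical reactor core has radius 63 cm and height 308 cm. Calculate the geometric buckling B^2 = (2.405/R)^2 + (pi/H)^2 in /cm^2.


B^2 = (2.405/R)^2 + (pi/H)^2
B^2 = (2.405/63)^2 + (pi/308)^2
B^2 = 0.0015613 /cm^2

0.0015613


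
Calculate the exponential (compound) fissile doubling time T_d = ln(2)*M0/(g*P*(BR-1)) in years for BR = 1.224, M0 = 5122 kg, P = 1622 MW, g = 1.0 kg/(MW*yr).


Breeding gain G = BR - 1 = 1.224 - 1 = 0.224
Fissile production rate = g * P * G = 1.0 * 1622 * 0.224 = 363.328 kg/yr
T_d = ln(2) * M0 / (g * P * G)
T_d = ln(2) * 5122 / 363.328 = 9.7716 yr

9.7716


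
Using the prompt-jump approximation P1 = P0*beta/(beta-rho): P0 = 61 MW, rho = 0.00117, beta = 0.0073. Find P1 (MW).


P1/P0 = beta / (beta - rho)
P1/P0 = 0.0073 / (0.0073 - 0.00117) = 1.190865
P1 = 61 * 1.190865 = 72.643 MW

72.643


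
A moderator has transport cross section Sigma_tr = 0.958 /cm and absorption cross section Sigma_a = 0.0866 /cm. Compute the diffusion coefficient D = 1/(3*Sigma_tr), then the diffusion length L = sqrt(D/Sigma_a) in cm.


D = 1 / (3 * Sigma_tr) = 1 / (3 * 0.958) = 0.3479471 cm
L = sqrt(D / Sigma_a)
L = sqrt(0.3479471 / 0.0866)
L = 2.0045 cm

2.0045


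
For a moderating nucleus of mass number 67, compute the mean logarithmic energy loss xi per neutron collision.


xi = 1 + (A-1)^2/(2A) * ln((A-1)/(A+1))
xi = 1 + (67-1)^2/(2*67) * ln((67-1)/(67 +1))
xi = 0.029556

0.029556


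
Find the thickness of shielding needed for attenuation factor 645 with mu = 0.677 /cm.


x = ln(factor) / mu
x = ln(645) / 0.677
x = 9.5558 cm

9.5558


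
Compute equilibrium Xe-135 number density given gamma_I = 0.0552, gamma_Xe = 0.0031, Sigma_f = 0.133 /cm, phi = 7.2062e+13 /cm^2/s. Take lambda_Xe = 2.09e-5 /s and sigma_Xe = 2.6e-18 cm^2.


Xe_eq = (gamma_I + gamma_Xe) * Sigma_f * phi / (lambda_Xe + sigma_Xe * phi)
Numerator = (0.0552 + 0.0031) * 0.133 * 7.2062e+13 = 5.587615e+11
Denominator = 2.09e-5 + 2.6e-18 * 7.2062e+13 = 2.082612e-04
Xe_eq = 5.587615e+11 / 2.082612e-04 = 2.6830e+15 /cm^3

2.6830e+15


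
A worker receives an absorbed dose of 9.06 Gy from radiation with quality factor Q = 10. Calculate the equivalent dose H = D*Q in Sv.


H = D * Q
H = 9.06 * 10
H = 90.600 Sv

90.600


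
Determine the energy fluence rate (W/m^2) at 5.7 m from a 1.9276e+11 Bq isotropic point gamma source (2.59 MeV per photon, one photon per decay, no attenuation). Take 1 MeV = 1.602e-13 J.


psi = A * E * 1.602e-13 / (4*pi*r^2)
psi = 1.9276e+11 * 2.59 * 1.602e-13 / (4*pi*5.7^2)
psi = 1.9589e-04 W/m^2

1.9589e-04


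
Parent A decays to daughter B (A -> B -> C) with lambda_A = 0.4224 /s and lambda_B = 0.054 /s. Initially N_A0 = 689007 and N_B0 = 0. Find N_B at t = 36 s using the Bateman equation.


N_B(t) = lambda_A * N_A0 / (lambda_B - lambda_A) * [exp(-lambda_A*t) - exp(-lambda_B*t)]
exp(-0.4224*36) = 2.488539e-07; exp(-0.054*36) = 0.1431303
N_B = 0.4224 * 689007 / (0.054 - 0.4224) * (2.488539e-07 - 0.1431303)
N_B = 113073

113073


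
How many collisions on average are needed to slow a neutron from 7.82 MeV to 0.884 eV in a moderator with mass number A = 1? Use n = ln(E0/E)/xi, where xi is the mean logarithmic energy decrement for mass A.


xi = 1 + (A-1)^2/(2A)*ln((A-1)/(A+1)) = 1 (for A = 1)
n = ln(E0/E) / xi
n = ln(7.82e6 / 0.884) / 1
n = ln(8.846154e+06) / 1 = 15.995

15.995


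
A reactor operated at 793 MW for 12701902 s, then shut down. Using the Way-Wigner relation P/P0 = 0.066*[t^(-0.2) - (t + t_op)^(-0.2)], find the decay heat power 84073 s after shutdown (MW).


P/P0 = 0.066 * [t^(-0.2) - (t + t_op)^(-0.2)]
P/P0 = 0.066 * [84073^(-0.2) - (84073 + 12701902)^(-0.2)]
P/P0 = 0.066 * [0.1035306 - 0.03790122] = 0.004331539
P = 793 * 0.004331539 = 3.4349 MW

3.4349


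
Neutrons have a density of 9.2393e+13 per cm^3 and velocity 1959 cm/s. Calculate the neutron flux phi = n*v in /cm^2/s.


phi = n * v
phi = 9.2393e+13 * 1959
phi = 1.8100e+17 /cm^2/s

1.8100e+17


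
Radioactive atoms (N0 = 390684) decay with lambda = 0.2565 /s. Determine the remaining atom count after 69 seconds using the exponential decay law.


N = N0 * exp(-lambda * t)
N = 390684 * exp(-0.2565 * 69)
N = 0.0080439

0.0080439


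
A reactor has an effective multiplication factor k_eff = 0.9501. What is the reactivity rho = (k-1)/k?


rho = (k_eff - 1) / k_eff
rho = (0.9501 - 1) / 0.9501
rho = -0.052521

-0.052521


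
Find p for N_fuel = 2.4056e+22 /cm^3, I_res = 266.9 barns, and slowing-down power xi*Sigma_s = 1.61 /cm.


p = exp(-N * I * 1e-24 / (xi*Sigma_s))
p = exp(-2.4056e+22 * 266.9 * 1e-24 / 1.61)
p = 0.018538

0.018538


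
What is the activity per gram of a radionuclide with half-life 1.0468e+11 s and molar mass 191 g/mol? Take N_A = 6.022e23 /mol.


lambda = ln(2) / t_half = ln(2) / 1.0468e+11 = 6.621582e-12 /s
SA = lambda * N_A / M
SA = 6.621582e-12 * 6.022e23 / 191
SA = 2.0877e+10 Bq/g

2.0877e+10


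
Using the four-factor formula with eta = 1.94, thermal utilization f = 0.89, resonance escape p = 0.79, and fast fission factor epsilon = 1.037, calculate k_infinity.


k_inf = eta * f * p * epsilon
k_inf = 1.94 * 0.89 * 0.79 * 1.037
k_inf = 1.4145

1.4145


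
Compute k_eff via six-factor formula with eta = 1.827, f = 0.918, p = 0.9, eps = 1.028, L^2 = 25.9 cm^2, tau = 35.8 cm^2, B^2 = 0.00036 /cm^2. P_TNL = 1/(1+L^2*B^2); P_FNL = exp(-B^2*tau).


k_inf = eta*f*p*eps = 1.827*0.918*0.9*1.028 = 1.551732
P_TNL = 1/(1 + L^2*B^2) = 1/(1 + 25.9*0.00036) = 0.9907621
P_FNL = exp(-B^2*tau) = exp(-0.00036*35.8) = 0.9871947
k_eff = k_inf * P_TNL * P_FNL = 1.551732 * 0.9907621 * 0.9871947
k_eff = 1.5177

1.5177


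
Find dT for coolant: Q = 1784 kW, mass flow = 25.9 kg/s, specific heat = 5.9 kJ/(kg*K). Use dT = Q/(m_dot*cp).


dT = Q / (m_dot * cp)
dT = 1784 / (25.9 * 5.9)
dT = 11.675 C

11.675


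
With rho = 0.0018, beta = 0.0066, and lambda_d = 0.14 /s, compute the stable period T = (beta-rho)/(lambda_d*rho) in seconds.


T = (beta - rho) / (lambda_d * rho)
T = (0.0066 - 0.0018) / (0.14 * 0.0018)
T = 19.048 s

19.048


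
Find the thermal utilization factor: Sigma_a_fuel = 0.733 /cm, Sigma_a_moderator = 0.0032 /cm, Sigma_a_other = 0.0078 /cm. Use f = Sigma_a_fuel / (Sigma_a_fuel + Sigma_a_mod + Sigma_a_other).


f = Sigma_a_fuel / (Sigma_a_fuel + Sigma_a_mod + Sigma_a_other)
f = 0.733 / (0.733 + 0.0032 + 0.0078)
f = 0.98522

0.98522


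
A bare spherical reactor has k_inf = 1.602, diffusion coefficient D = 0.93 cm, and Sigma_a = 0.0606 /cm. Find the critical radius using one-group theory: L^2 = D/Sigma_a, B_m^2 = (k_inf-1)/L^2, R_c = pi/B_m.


L^2 = D / Sigma_a = 0.93 / 0.0606 = 15.34653 cm^2
B_m^2 = (k_inf - 1) / L^2 = (1.602 - 1) / 15.34653 = 0.03922711 /cm^2
For a bare sphere: B_g = pi/R, so R_c = pi / sqrt(B_m^2)
R_c = pi / sqrt(0.03922711) = 15.862 cm

15.862


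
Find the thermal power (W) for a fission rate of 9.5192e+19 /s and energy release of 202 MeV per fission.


P = fission_rate * E_MeV * 1.602e-13
P = 9.5192e+19 * 202 * 1.602e-13
P = 3.0805e+09 W

3.0805e+09


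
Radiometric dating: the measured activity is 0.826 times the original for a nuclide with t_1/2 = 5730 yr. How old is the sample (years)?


lambda = ln(2) / t_half = ln(2) / 5730 = 1.209681e-04 /yr
t = -ln(A/A0) / lambda
t = -ln(0.826) / 1.209681e-04
t = 1580.3 yr

1580.3


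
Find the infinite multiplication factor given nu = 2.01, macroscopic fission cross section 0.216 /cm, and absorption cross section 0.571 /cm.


k_inf = nu * Sigma_f / Sigma_a
k_inf = 2.01 * 0.216 / 0.571
k_inf = 0.76035

0.76035


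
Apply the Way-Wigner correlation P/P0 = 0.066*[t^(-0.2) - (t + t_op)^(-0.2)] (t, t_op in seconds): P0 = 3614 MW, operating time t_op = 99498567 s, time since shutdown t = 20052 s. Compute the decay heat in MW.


P/P0 = 0.066 * [t^(-0.2) - (t + t_op)^(-0.2)]
P/P0 = 0.066 * [20052^(-0.2) - (20052 + 99498567)^(-0.2)]
P/P0 = 0.066 * [0.1379013 - 0.02514312] = 0.007442040
P = 3614 * 0.007442040 = 26.896 MW

26.896


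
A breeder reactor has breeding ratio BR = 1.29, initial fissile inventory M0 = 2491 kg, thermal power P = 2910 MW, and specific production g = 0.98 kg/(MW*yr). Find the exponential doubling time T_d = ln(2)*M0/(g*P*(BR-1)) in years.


Breeding gain G = BR - 1 = 1.29 - 1 = 0.29
Fissile production rate = g * P * G = 0.98 * 2910 * 0.29 = 827.022 kg/yr
T_d = ln(2) * M0 / (g * P * G)
T_d = ln(2) * 2491 / 827.022 = 2.0878 yr

2.0878


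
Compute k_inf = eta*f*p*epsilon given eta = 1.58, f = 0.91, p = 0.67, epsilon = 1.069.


k_inf = eta * f * p * epsilon
k_inf = 1.58 * 0.91 * 0.67 * 1.069
k_inf = 1.0298

1.0298


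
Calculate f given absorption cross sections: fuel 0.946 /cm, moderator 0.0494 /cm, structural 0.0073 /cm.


f = Sigma_a_fuel / (Sigma_a_fuel + Sigma_a_mod + Sigma_a_other)
f = 0.946 / (0.946 + 0.0494 + 0.0073)
f = 0.94345

0.94345


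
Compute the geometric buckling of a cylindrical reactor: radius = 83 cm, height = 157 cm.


B^2 = (2.405/R)^2 + (pi/H)^2
B^2 = (2.405/83)^2 + (pi/157)^2
B^2 = 0.0012400 /cm^2

0.0012400


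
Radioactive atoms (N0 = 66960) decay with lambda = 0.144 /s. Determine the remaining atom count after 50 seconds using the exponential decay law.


N = N0 * exp(-lambda * t)
N = 66960 * exp(-0.144 * 50)
N = 49.991

49.991


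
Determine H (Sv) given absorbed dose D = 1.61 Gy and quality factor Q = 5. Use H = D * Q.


H = D * Q
H = 1.61 * 5
H = 8.0500 Sv

8.0500


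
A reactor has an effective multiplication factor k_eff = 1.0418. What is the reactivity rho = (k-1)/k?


rho = (k_eff - 1) / k_eff
rho = (1.0418 - 1) / 1.0418
rho = 0.040123

0.040123


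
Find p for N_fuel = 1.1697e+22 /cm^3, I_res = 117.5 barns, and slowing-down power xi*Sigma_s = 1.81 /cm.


p = exp(-N * I * 1e-24 / (xi*Sigma_s))
p = exp(-1.1697e+22 * 117.5 * 1e-24 / 1.81)
p = 0.46798

0.46798


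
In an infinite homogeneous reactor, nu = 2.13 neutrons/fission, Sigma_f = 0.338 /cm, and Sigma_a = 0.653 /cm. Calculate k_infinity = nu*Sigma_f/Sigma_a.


k_inf = nu * Sigma_f / Sigma_a
k_inf = 2.13 * 0.338 / 0.653
k_inf = 1.1025

1.1025


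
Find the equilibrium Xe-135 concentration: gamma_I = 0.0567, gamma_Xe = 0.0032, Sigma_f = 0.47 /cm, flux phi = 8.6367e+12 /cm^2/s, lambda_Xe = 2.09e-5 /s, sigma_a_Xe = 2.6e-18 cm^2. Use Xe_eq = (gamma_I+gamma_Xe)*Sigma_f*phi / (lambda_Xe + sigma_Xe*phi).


Xe_eq = (gamma_I + gamma_Xe) * Sigma_f * phi / (lambda_Xe + sigma_Xe * phi)
Numerator = (0.0567 + 0.0032) * 0.47 * 8.6367e+12 = 2.431490e+11
Denominator = 2.09e-5 + 2.6e-18 * 8.6367e+12 = 4.335542e-05
Xe_eq = 2.431490e+11 / 4.335542e-05 = 5.6083e+15 /cm^3

5.6083e+15


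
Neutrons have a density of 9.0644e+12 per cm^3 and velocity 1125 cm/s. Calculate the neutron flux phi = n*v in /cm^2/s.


phi = n * v
phi = 9.0644e+12 * 1125
phi = 1.0197e+16 /cm^2/s

1.0197e+16


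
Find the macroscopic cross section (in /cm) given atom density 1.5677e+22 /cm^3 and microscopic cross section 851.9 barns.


Sigma = N * sigma_barns * 1e-24
Sigma = 1.5677e+22 * 851.9 * 1e-24
Sigma = 13.355 /cm

13.355


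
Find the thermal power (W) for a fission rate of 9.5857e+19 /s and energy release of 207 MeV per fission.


P = fission_rate * E_MeV * 1.602e-13
P = 9.5857e+19 * 207 * 1.602e-13
P = 3.1788e+09 W

3.1788e+09


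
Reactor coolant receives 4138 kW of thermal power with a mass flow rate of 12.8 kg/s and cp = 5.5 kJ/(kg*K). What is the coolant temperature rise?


dT = Q / (m_dot * cp)
dT = 4138 / (12.8 * 5.5)
dT = 58.778 C

58.778


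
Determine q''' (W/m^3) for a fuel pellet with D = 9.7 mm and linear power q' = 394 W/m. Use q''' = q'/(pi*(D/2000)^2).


r = D / 2 / 1000 = 9.7 / 2 / 1000 = 0.00485 m
q''' = q' / (pi * r^2)
q''' = 394 / (pi * 0.00485^2)
q''' = 5.3317e+06 W/m^3

5.3317e+06


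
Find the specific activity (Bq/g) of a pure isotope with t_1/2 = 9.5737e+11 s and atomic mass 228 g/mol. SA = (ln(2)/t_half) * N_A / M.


lambda = ln(2) / t_half = ln(2) / 9.5737e+11 = 7.240118e-13 /s
SA = lambda * N_A / M
SA = 7.240118e-13 * 6.022e23 / 228
SA = 1.9123e+09 Bq/g

1.9123e+09


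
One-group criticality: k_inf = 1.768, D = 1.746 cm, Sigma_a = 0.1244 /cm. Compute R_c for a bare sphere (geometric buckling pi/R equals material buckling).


L^2 = D / Sigma_a = 1.746 / 0.1244 = 14.03537 cm^2
B_m^2 = (k_inf - 1) / L^2 = (1.768 - 1) / 14.03537 = 0.05471890 /cm^2
For a bare sphere: B_g = pi/R, so R_c = pi / sqrt(B_m^2)
R_c = pi / sqrt(0.05471890) = 13.430 cm

13.430


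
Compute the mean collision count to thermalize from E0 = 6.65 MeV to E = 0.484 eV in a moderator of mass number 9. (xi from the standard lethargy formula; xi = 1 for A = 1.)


xi = 1 + (A-1)^2/(2A)*ln((A-1)/(A+1)) = 0.2066007 (for A = 9)
n = ln(E0/E) / xi
n = ln(6.65e6 / 0.484) / 0.2066007
n = ln(1.373967e+07) / 0.2066007 = 79.553

79.553


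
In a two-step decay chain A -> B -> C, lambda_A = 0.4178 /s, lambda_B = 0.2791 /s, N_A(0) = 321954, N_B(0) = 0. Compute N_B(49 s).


N_B(t) = lambda_A * N_A0 / (lambda_B - lambda_A) * [exp(-lambda_A*t) - exp(-lambda_B*t)]
exp(-0.4178*49) = 1.285395e-09; exp(-0.2791*49) = 1.149826e-06
N_B = 0.4178 * 321954 / (0.2791 - 0.4178) * (1.285395e-09 - 1.149826e-06)
N_B = 1.1139

1.1139


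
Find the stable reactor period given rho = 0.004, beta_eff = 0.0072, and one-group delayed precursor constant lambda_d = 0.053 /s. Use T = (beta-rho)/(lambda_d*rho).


T = (beta - rho) / (lambda_d * rho)
T = (0.0072 - 0.004) / (0.053 * 0.004)
T = 15.094 s

15.094


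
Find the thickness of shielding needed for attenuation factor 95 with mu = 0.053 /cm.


x = ln(factor) / mu
x = ln(95) / 0.053
x = 85.922 cm

85.922


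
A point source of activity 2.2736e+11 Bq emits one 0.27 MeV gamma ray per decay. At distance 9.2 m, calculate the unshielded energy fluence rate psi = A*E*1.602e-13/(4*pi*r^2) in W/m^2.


psi = A * E * 1.602e-13 / (4*pi*r^2)
psi = 2.2736e+11 * 0.27 * 1.602e-13 / (4*pi*9.2^2)
psi = 9.2460e-06 W/m^2

9.2460e-06


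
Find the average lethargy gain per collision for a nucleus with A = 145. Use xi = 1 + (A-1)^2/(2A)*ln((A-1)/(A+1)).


xi = 1 + (A-1)^2/(2A) * ln((A-1)/(A+1))
xi = 1 + (145-1)^2/(2*145) * ln((145-1)/(145 +1))
xi = 0.013730

0.013730


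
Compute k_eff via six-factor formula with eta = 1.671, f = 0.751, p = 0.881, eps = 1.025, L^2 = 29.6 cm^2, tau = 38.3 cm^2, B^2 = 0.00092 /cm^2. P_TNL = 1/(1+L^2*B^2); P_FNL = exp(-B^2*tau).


k_inf = eta*f*p*eps = 1.671*0.751*0.881*1.025 = 1.133225
P_TNL = 1/(1 + L^2*B^2) = 1/(1 + 29.6*0.00092) = 0.9734899
P_FNL = exp(-B^2*tau) = exp(-0.00092*38.3) = 0.9653776
k_eff = k_inf * P_TNL * P_FNL = 1.133225 * 0.9734899 * 0.9653776
k_eff = 1.0650

1.0650


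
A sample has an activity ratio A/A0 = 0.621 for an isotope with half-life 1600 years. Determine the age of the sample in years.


lambda = ln(2) / t_half = ln(2) / 1600 = 4.332170e-04 /yr
t = -ln(A/A0) / lambda
t = -ln(0.621) / 4.332170e-04
t = 1099.7 yr

1099.7


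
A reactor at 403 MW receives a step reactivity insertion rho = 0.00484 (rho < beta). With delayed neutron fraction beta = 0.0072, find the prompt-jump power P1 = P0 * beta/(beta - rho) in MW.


P1/P0 = beta / (beta - rho)
P1/P0 = 0.0072 / (0.0072 - 0.00484) = 3.050847
P1 = 403 * 3.050847 = 1229.5 MW

1229.5


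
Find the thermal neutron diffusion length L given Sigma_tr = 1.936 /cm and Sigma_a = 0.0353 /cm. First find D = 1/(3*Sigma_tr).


D = 1 / (3 * Sigma_tr) = 1 / (3 * 1.936) = 0.1721763 cm
L = sqrt(D / Sigma_a)
L = sqrt(0.1721763 / 0.0353)
L = 2.2085 cm

2.2085


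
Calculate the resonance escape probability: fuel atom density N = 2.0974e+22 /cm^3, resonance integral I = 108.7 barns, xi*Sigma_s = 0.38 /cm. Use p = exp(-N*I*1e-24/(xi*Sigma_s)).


p = exp(-N * I * 1e-24 / (xi*Sigma_s))
p = exp(-2.0974e+22 * 108.7 * 1e-24 / 0.38)
p = 0.0024796

0.0024796


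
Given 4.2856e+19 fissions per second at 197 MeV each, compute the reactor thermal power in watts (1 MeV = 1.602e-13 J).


P = fission_rate * E_MeV * 1.602e-13
P = 4.2856e+19 * 197 * 1.602e-13
P = 1.3525e+09 W

1.3525e+09


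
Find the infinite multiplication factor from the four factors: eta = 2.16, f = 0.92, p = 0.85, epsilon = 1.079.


k_inf = eta * f * p * epsilon
k_inf = 2.16 * 0.92 * 0.85 * 1.079
k_inf = 1.8226

1.8226


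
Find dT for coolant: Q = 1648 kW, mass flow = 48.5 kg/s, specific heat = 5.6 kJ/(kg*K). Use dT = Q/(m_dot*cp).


dT = Q / (m_dot * cp)
dT = 1648 / (48.5 * 5.6)
dT = 6.0677 C

6.0677


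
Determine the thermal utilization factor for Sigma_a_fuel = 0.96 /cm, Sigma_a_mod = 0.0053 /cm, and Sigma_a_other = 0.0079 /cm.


f = Sigma_a_fuel / (Sigma_a_fuel + Sigma_a_mod + Sigma_a_other)
f = 0.96 / (0.96 + 0.0053 + 0.0079)
f = 0.98644

0.98644


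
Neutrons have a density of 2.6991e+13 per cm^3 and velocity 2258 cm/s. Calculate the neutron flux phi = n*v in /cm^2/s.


phi = n * v
phi = 2.6991e+13 * 2258
phi = 6.0946e+16 /cm^2/s

6.0946e+16


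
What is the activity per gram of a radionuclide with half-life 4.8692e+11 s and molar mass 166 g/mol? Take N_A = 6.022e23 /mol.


lambda = ln(2) / t_half = ln(2) / 4.8692e+11 = 1.423534e-12 /s
SA = lambda * N_A / M
SA = 1.423534e-12 * 6.022e23 / 166
SA = 5.1642e+09 Bq/g

5.1642e+09


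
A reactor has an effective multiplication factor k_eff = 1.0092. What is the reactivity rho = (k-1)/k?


rho = (k_eff - 1) / k_eff
rho = (1.0092 - 1) / 1.0092
rho = 0.0091161

0.0091161


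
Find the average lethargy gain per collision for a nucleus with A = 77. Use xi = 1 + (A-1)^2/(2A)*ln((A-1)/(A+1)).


xi = 1 + (A-1)^2/(2A) * ln((A-1)/(A+1))
xi = 1 + (77-1)^2/(2*77) * ln((77-1)/(77 +1))
xi = 0.025751

0.025751


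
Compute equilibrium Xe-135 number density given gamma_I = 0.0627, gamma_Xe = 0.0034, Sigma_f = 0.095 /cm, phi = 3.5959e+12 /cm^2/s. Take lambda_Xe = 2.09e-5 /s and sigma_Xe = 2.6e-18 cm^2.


Xe_eq = (gamma_I + gamma_Xe) * Sigma_f * phi / (lambda_Xe + sigma_Xe * phi)
Numerator = (0.0627 + 0.0034) * 0.095 * 3.5959e+12 = 2.258045e+10
Denominator = 2.09e-5 + 2.6e-18 * 3.5959e+12 = 3.024934e-05
Xe_eq = 2.258045e+10 / 3.024934e-05 = 7.4648e+14 /cm^3

7.4648e+14


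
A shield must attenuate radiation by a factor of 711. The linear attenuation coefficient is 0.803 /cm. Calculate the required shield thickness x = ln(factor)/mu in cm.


x = ln(factor) / mu
x = ln(711) / 0.803
x = 8.1777 cm

8.1777


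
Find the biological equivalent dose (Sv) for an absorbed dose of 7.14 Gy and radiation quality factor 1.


H = D * Q
H = 7.14 * 1
H = 7.1400 Sv

7.1400


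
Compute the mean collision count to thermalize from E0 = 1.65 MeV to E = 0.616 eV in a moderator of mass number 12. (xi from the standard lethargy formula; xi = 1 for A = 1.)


xi = 1 + (A-1)^2/(2A)*ln((A-1)/(A+1)) = 0.1577690 (for A = 12)
n = ln(E0/E) / xi
n = ln(1.65e6 / 0.616) / 0.1577690
n = ln(2.678571e+06) / 0.1577690 = 93.813

93.813


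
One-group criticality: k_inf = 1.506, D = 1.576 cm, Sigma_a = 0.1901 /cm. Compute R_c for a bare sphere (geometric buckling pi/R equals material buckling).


L^2 = D / Sigma_a = 1.576 / 0.1901 = 8.290373 cm^2
B_m^2 = (k_inf - 1) / L^2 = (1.506 - 1) / 8.290373 = 0.06103465 /cm^2
For a bare sphere: B_g = pi/R, so R_c = pi / sqrt(B_m^2)
R_c = pi / sqrt(0.06103465) = 12.716 cm

12.716


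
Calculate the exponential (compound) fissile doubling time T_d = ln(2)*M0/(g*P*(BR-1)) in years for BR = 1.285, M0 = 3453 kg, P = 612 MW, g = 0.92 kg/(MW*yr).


Breeding gain G = BR - 1 = 1.285 - 1 = 0.285
Fissile production rate = g * P * G = 0.92 * 612 * 0.285 = 160.4664 kg/yr
T_d = ln(2) * M0 / (g * P * G)
T_d = ln(2) * 3453 / 160.4664 = 14.916 yr

14.916


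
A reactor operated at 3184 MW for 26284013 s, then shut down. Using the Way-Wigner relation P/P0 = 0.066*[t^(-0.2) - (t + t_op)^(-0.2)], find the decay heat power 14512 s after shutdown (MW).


P/P0 = 0.066 * [t^(-0.2) - (t + t_op)^(-0.2)]
P/P0 = 0.066 * [14512^(-0.2) - (14512 + 26284013)^(-0.2)]
P/P0 = 0.066 * [0.1471142 - 0.03281057] = 0.007544040
P = 3184 * 0.007544040 = 24.020 MW

24.020


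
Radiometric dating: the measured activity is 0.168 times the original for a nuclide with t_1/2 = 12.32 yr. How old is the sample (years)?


lambda = ln(2) / t_half = ln(2) / 12.32 = 0.05626195 /yr
t = -ln(A/A0) / lambda
t = -ln(0.168) / 0.05626195
t = 31.705 yr

31.705


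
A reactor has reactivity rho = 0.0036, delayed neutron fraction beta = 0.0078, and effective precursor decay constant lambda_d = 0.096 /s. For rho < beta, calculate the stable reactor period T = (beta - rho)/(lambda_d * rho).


T = (beta - rho) / (lambda_d * rho)
T = (0.0078 - 0.0036) / (0.096 * 0.0036)
T = 12.153 s

12.153


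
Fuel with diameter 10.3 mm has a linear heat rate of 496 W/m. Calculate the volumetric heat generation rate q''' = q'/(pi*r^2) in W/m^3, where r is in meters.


r = D / 2 / 1000 = 10.3 / 2 / 1000 = 0.00515 m
q''' = q' / (pi * r^2)
q''' = 496 / (pi * 0.00515^2)
q''' = 5.9527e+06 W/m^3

5.9527e+06


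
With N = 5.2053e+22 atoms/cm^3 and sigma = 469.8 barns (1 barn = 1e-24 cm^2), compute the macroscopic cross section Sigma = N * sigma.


Sigma = N * sigma_barns * 1e-24
Sigma = 5.2053e+22 * 469.8 * 1e-24
Sigma = 24.454 /cm

24.454


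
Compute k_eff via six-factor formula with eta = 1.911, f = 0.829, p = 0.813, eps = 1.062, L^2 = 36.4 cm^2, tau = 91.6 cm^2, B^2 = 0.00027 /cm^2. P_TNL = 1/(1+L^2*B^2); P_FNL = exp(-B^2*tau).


k_inf = eta*f*p*eps = 1.911*0.829*0.813*1.062 = 1.367824
P_TNL = 1/(1 + L^2*B^2) = 1/(1 + 36.4*0.00027) = 0.9902676
P_FNL = exp(-B^2*tau) = exp(-0.00027*91.6) = 0.9755713
k_eff = k_inf * P_TNL * P_FNL = 1.367824 * 0.9902676 * 0.9755713
k_eff = 1.3214

1.3214


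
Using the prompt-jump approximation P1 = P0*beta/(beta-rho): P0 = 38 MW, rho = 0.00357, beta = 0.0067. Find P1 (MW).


P1/P0 = beta / (beta - rho)
P1/P0 = 0.0067 / (0.0067 - 0.00357) = 2.140575
P1 = 38 * 2.140575 = 81.342 MW

81.342


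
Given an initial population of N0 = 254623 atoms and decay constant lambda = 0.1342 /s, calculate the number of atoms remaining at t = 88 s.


N = N0 * exp(-lambda * t)
N = 254623 * exp(-0.1342 * 88)
N = 1.8926

1.8926


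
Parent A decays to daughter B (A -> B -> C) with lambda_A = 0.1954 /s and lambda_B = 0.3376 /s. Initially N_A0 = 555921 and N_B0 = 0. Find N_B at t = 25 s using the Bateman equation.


N_B(t) = lambda_A * N_A0 / (lambda_B - lambda_A) * [exp(-lambda_A*t) - exp(-lambda_B*t)]
exp(-0.1954*25) = 0.007559124; exp(-0.3376*25) = 2.160502e-04
N_B = 0.1954 * 555921 / (0.3376 - 0.1954) * (0.007559124 - 2.160502e-04)
N_B = 5609.4

5609.4


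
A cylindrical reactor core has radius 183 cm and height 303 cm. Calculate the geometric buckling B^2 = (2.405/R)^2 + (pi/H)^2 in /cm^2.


B^2 = (2.405/R)^2 + (pi/H)^2
B^2 = (2.405/183)^2 + (pi/303)^2
B^2 = 2.8022e-04 /cm^2

2.8022e-04


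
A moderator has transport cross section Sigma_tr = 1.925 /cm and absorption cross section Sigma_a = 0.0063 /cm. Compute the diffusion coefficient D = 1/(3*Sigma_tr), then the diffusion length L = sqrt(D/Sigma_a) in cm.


D = 1 / (3 * Sigma_tr) = 1 / (3 * 1.925) = 0.1731602 cm
L = sqrt(D / Sigma_a)
L = sqrt(0.1731602 / 0.0063)
L = 5.2427 cm

5.2427
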